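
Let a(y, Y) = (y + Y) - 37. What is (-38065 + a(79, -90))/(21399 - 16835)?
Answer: -38113/4564 ≈ -8.3508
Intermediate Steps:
a(y, Y) = -37 + Y + y (a(y, Y) = (Y + y) - 37 = -37 + Y + y)
(-38065 + a(79, -90))/(21399 - 16835) = (-38065 + (-37 - 90 + 79))/(21399 - 16835) = (-38065 - 48)/4564 = -38113*1/4564 = -38113/4564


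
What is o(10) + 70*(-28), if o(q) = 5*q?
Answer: -1910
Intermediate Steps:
o(10) + 70*(-28) = 5*10 + 70*(-28) = 50 - 1960 = -1910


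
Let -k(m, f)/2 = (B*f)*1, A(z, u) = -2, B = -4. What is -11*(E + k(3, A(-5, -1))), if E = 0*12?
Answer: 176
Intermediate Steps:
E = 0
k(m, f) = 8*f (k(m, f) = -2*(-4*f) = -(-8)*f = 8*f)
-11*(E + k(3, A(-5, -1))) = -11*(0 + 8*(-2)) = -11*(0 - 16) = -11*(-16) = 176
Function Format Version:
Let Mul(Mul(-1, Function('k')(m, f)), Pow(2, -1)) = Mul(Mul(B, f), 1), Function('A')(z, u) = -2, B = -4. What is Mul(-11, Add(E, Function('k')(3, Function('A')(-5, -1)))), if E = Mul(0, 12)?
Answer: 176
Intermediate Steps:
E = 0
Function('k')(m, f) = Mul(8, f) (Function('k')(m, f) = Mul(-2, Mul(Mul(-4, f), 1)) = Mul(-2, Mul(-4, f)) = Mul(8, f))
Mul(-11, Add(E, Function('k')(3, Function('A')(-5, -1)))) = Mul(-11, Add(0, Mul(8, -2))) = Mul(-11, Add(0, -16)) = Mul(-11, -16) = 176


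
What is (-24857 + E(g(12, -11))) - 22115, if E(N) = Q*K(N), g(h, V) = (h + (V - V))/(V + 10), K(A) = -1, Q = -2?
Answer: -46970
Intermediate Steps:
g(h, V) = h/(10 + V) (g(h, V) = (h + 0)/(10 + V) = h/(10 + V))
E(N) = 2 (E(N) = -2*(-1) = 2)
(-24857 + E(g(12, -11))) - 22115 = (-24857 + 2) - 22115 = -24855 - 22115 = -46970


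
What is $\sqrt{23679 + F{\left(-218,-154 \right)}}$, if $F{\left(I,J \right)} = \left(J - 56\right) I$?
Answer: $13 \sqrt{411} \approx 263.55$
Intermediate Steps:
$F{\left(I,J \right)} = I \left(-56 + J\right)$ ($F{\left(I,J \right)} = \left(-56 + J\right) I = I \left(-56 + J\right)$)
$\sqrt{23679 + F{\left(-218,-154 \right)}} = \sqrt{23679 - 218 \left(-56 - 154\right)} = \sqrt{23679 - -45780} = \sqrt{23679 + 45780} = \sqrt{69459} = 13 \sqrt{411}$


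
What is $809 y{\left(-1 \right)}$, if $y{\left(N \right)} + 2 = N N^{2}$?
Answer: $-2427$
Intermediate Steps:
$y{\left(N \right)} = -2 + N^{3}$ ($y{\left(N \right)} = -2 + N N^{2} = -2 + N^{3}$)
$809 y{\left(-1 \right)} = 809 \left(-2 + \left(-1\right)^{3}\right) = 809 \left(-2 - 1\right) = 809 \left(-3\right) = -2427$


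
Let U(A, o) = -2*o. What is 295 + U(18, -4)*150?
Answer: 1495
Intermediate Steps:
295 + U(18, -4)*150 = 295 - 2*(-4)*150 = 295 + 8*150 = 295 + 1200 = 1495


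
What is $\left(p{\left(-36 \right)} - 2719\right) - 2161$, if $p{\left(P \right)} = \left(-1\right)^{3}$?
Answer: $-4881$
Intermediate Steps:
$p{\left(P \right)} = -1$
$\left(p{\left(-36 \right)} - 2719\right) - 2161 = \left(-1 - 2719\right) - 2161 = -2720 - 2161 = -4881$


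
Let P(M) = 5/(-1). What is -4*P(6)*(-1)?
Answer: -20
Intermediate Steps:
P(M) = -5 (P(M) = 5*(-1) = -5)
-4*P(6)*(-1) = -4*(-5)*(-1) = 20*(-1) = -20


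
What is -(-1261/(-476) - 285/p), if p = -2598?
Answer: -568623/206108 ≈ -2.7589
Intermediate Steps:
-(-1261/(-476) - 285/p) = -(-1261/(-476) - 285/(-2598)) = -(-1261*(-1/476) - 285*(-1/2598)) = -(1261/476 + 95/866) = -1*568623/206108 = -568623/206108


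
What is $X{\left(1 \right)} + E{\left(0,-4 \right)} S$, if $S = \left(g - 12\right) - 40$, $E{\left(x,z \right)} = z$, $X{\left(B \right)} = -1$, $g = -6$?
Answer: $231$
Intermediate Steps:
$S = -58$ ($S = \left(-6 - 12\right) - 40 = -18 - 40 = -58$)
$X{\left(1 \right)} + E{\left(0,-4 \right)} S = -1 - -232 = -1 + 232 = 231$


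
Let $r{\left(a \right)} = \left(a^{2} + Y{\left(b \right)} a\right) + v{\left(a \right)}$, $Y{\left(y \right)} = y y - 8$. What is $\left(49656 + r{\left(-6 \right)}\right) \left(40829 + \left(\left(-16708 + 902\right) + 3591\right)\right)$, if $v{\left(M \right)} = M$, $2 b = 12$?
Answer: $1416908052$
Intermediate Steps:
$b = 6$ ($b = \frac{1}{2} \cdot 12 = 6$)
$Y{\left(y \right)} = -8 + y^{2}$ ($Y{\left(y \right)} = y^{2} - 8 = -8 + y^{2}$)
$r{\left(a \right)} = a^{2} + 29 a$ ($r{\left(a \right)} = \left(a^{2} + \left(-8 + 6^{2}\right) a\right) + a = \left(a^{2} + \left(-8 + 36\right) a\right) + a = \left(a^{2} + 28 a\right) + a = a^{2} + 29 a$)
$\left(49656 + r{\left(-6 \right)}\right) \left(40829 + \left(\left(-16708 + 902\right) + 3591\right)\right) = \left(49656 - 6 \left(29 - 6\right)\right) \left(40829 + \left(\left(-16708 + 902\right) + 3591\right)\right) = \left(49656 - 138\right) \left(40829 + \left(-15806 + 3591\right)\right) = \left(49656 - 138\right) \left(40829 - 12215\right) = 49518 \cdot 28614 = 1416908052$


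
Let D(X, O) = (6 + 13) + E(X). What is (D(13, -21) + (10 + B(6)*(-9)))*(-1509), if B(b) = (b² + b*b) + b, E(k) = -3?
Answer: 1020084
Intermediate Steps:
B(b) = b + 2*b² (B(b) = (b² + b²) + b = 2*b² + b = b + 2*b²)
D(X, O) = 16 (D(X, O) = (6 + 13) - 3 = 19 - 3 = 16)
(D(13, -21) + (10 + B(6)*(-9)))*(-1509) = (16 + (10 + (6*(1 + 2*6))*(-9)))*(-1509) = (16 + (10 + (6*(1 + 12))*(-9)))*(-1509) = (16 + (10 + (6*13)*(-9)))*(-1509) = (16 + (10 + 78*(-9)))*(-1509) = (16 + (10 - 702))*(-1509) = (16 - 692)*(-1509) = -676*(-1509) = 1020084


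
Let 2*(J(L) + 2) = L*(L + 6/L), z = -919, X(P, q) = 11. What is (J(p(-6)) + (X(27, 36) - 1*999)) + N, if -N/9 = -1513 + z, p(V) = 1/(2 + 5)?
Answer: 2048299/98 ≈ 20901.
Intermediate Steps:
p(V) = ⅐ (p(V) = 1/7 = ⅐)
J(L) = -2 + L*(L + 6/L)/2 (J(L) = -2 + (L*(L + 6/L))/2 = -2 + L*(L + 6/L)/2)
N = 21888 (N = -9*(-1513 - 919) = -9*(-2432) = 21888)
(J(p(-6)) + (X(27, 36) - 1*999)) + N = ((1 + (⅐)²/2) + (11 - 1*999)) + 21888 = ((1 + (½)*(1/49)) + (11 - 999)) + 21888 = ((1 + 1/98) - 988) + 21888 = (99/98 - 988) + 21888 = -96725/98 + 21888 = 2048299/98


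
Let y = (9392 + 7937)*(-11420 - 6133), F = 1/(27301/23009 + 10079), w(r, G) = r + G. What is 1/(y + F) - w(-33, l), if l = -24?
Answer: 4021295826864509383/70549049598183235 ≈ 57.000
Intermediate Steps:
w(r, G) = G + r
F = 23009/231935012 (F = 1/(27301*(1/23009) + 10079) = 1/(27301/23009 + 10079) = 1/(231935012/23009) = 23009/231935012 ≈ 9.9204e-5)
y = -304175937 (y = 17329*(-17553) = -304175937)
1/(y + F) - w(-33, l) = 1/(-304175937 + 23009/231935012) - (-24 - 33) = 1/(-70549049598183235/231935012) - 1*(-57) = -231935012/70549049598183235 + 57 = 4021295826864509383/70549049598183235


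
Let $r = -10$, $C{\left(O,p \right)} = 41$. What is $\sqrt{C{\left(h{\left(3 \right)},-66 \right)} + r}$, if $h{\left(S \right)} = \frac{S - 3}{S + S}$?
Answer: $\sqrt{31} \approx 5.5678$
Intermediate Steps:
$h{\left(S \right)} = \frac{-3 + S}{2 S}$
$\sqrt{C{\left(h{\left(3 \right)},-66 \right)} + r} = \sqrt{41 - 10} = \sqrt{31}$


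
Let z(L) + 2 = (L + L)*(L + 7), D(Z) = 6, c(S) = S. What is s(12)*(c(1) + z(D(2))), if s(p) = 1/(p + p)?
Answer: 155/24 ≈ 6.4583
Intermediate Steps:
z(L) = -2 + 2*L*(7 + L) (z(L) = -2 + (L + L)*(L + 7) = -2 + (2*L)*(7 + L) = -2 + 2*L*(7 + L))
s(p) = 1/(2*p)
s(12)*(c(1) + z(D(2))) = ((½)/12)*(1 + (-2 + 2*6² + 14*6)) = ((½)*(1/12))*(1 + (-2 + 2*36 + 84)) = (1 + (-2 + 72 + 84))/24 = (1 + 154)/24 = (1/24)*155 = 155/24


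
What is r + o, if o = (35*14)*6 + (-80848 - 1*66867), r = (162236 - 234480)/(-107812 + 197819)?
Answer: -13030835669/90007 ≈ -1.4478e+5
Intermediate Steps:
r = -72244/90007 ≈ -0.80265
o = -144775 (o = 490*6 + (-80848 - 66867) = 2940 - 147715 = -144775)
r + o = -72244/90007 - 144775 = -13030835669/90007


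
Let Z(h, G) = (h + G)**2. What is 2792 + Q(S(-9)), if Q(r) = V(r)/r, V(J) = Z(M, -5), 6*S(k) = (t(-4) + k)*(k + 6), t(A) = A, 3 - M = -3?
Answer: 36298/13 ≈ 2792.2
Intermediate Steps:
M = 6 (M = 3 - 1*(-3) = 3 + 3 = 6)
Z(h, G) = (G + h)**2
S(k) = (-4 + k)*(6 + k)/6 (S(k) = ((-4 + k)*(k + 6))/6 = ((-4 + k)*(6 + k))/6 = (-4 + k)*(6 + k)/6)
V(J) = 1 (V(J) = (-5 + 6)**2 = 1**2 = 1)
Q(r) = 1/r
2792 + Q(S(-9)) = 2792 + 1/(-4 + (1/3)*(-9) + (1/6)*(-9)**2) = 2792 + 1/(-4 - 3 + (1/6)*81) = 2792 + 1/(-4 - 3 + 27/2) = 2792 + 1/(13/2) = 2792 + 2/13 = 36298/13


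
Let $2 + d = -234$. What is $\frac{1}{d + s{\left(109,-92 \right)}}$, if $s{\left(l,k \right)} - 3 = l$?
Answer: $- \frac{1}{124} \approx -0.0080645$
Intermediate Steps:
$d = -236$ ($d = -2 - 234 = -236$)
$s{\left(l,k \right)} = 3 + l$
$\frac{1}{d + s{\left(109,-92 \right)}} = \frac{1}{-236 + \left(3 + 109\right)} = \frac{1}{-236 + 112} = \frac{1}{-124} = - \frac{1}{124}$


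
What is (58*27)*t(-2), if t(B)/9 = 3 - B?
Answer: 70470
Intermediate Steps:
t(B) = 27 - 9*B (t(B) = 9*(3 - B) = 27 - 9*B)
(58*27)*t(-2) = (58*27)*(27 - 9*(-2)) = 1566*(27 + 18) = 1566*45 = 70470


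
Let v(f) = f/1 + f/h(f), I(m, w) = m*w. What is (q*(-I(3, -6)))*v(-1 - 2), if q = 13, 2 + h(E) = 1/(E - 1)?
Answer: -390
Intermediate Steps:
h(E) = -2 + 1/(-1 + E) (h(E) = -2 + 1/(E - 1) = -2 + 1/(-1 + E))
v(f) = f + f*(-1 + f)/(3 - 2*f) (v(f) = f/1 + f/(((3 - 2*f)/(-1 + f))) = f*1 + f*((-1 + f)/(3 - 2*f)) = f + f*(-1 + f)/(3 - 2*f))
(q*(-I(3, -6)))*v(-1 - 2) = (13*(-3*(-6)))*((-1 - 2)*(-2 + (-1 - 2))/(-3 + 2*(-1 - 2))) = (13*(-1*(-18)))*(-3*(-2 - 3)/(-3 + 2*(-3))) = (13*18)*(-3*(-5)/(-3 - 6)) = 234*(-3*(-5)/(-9)) = 234*(-3*(-⅑)*(-5)) = 234*(-5/3) = -390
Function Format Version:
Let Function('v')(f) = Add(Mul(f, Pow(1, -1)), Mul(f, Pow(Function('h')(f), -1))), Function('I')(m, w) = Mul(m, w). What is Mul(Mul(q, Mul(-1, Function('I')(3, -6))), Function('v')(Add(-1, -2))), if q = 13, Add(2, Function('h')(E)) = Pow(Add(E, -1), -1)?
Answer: -390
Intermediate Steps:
Function('h')(E) = Add(-2, Pow(Add(-1, E), -1)) (Function('h')(E) = Add(-2, Pow(Add(E, -1), -1)) = Add(-2, Pow(Add(-1, E), -1)))
Function('v')(f) = Add(f, Mul(f, Pow(Add(3, Mul(-2, f)), -1), Add(-1, f))) (Function('v')(f) = Add(Mul(f, Pow(1, -1)), Mul(f, Pow(Mul(Pow(Add(-1, f), -1), Add(3, Mul(-2, f))), -1))) = Add(Mul(f, 1), Mul(f, Mul(Pow(Add(3, Mul(-2, f)), -1), Add(-1, f)))) = Add(f, Mul(f, Pow(Add(3, Mul(-2, f)), -1), Add(-1, f))))
Mul(Mul(q, Mul(-1, Function('I')(3, -6))), Function('v')(Add(-1, -2))) = Mul(Mul(13, Mul(-1, Mul(3, -6))), Mul(Add(-1, -2), Pow(Add(-3, Mul(2, Add(-1, -2))), -1), Add(-2, Add(-1, -2)))) = Mul(Mul(13, Mul(-1, -18)), Mul(-3, Pow(Add(-3, Mul(2, -3)), -1), Add(-2, -3))) = Mul(Mul(13, 18), Mul(-3, Pow(Add(-3, -6), -1), -5)) = Mul(234, Mul(-3, Pow(-9, -1), -5)) = Mul(234, Mul(-3, Rational(-1, 9), -5)) = Mul(234, Rational(-5, 3)) = -390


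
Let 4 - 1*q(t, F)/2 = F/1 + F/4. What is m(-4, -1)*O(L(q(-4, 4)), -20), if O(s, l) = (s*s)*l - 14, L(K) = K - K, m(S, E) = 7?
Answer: -98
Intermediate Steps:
q(t, F) = 8 - 5*F/2 (q(t, F) = 8 - 2*(F/1 + F/4) = 8 - 2*(F*1 + F*(1/4)) = 8 - 2*(F + F/4) = 8 - 5*F/2)
L(K) = 0
O(s, l) = -14 + l*s**2 (O(s, l) = s**2*l - 14 = l*s**2 - 14 = -14 + l*s**2)
m(-4, -1)*O(L(q(-4, 4)), -20) = 7*(-14 - 20*0**2) = 7*(-14 - 20*0) = 7*(-14 + 0) = 7*(-14) = -98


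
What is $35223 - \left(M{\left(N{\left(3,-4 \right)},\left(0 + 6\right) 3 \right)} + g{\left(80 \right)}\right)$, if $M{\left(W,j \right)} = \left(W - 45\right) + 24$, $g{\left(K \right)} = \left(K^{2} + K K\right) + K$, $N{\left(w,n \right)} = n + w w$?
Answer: $22359$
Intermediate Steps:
$N{\left(w,n \right)} = n + w^{2}$
$g{\left(K \right)} = K + 2 K^{2}$ ($g{\left(K \right)} = \left(K^{2} + K^{2}\right) + K = 2 K^{2} + K = K + 2 K^{2}$)
$M{\left(W,j \right)} = -21 + W$ ($M{\left(W,j \right)} = \left(-45 + W\right) + 24 = -21 + W$)
$35223 - \left(M{\left(N{\left(3,-4 \right)},\left(0 + 6\right) 3 \right)} + g{\left(80 \right)}\right) = 35223 - \left(\left(-21 - \left(4 - 3^{2}\right)\right) + 80 \left(1 + 2 \cdot 80\right)\right) = 35223 - \left(\left(-21 + \left(-4 + 9\right)\right) + 80 \left(1 + 160\right)\right) = 35223 - \left(\left(-21 + 5\right) + 80 \cdot 161\right) = 35223 - \left(-16 + 12880\right) = 35223 - 12864 = 22359$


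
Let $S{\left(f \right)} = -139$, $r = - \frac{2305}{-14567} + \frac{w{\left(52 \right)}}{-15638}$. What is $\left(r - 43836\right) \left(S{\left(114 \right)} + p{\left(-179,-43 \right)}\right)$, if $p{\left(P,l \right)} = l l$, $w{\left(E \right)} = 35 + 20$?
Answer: $- \frac{1219688107198515}{16271339} \approx -7.4959 \cdot 10^{7}$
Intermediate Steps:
$w{\left(E \right)} = 55$
$p{\left(P,l \right)} = l^{2}$
$r = \frac{5034915}{32542678}$ ($r = - \frac{2305}{-14567} + \frac{55}{-15638} = \left(-2305\right) \left(- \frac{1}{14567}\right) + 55 \left(- \frac{1}{15638}\right) = \frac{2305}{14567} - \frac{55}{15638} = \frac{5034915}{32542678} \approx 0.15472$)
$\left(r - 43836\right) \left(S{\left(114 \right)} + p{\left(-179,-43 \right)}\right) = \left(\frac{5034915}{32542678} - 43836\right) \left(-139 + \left(-43\right)^{2}\right) = - \frac{1426535797893 \left(-139 + 1849\right)}{32542678} = \left(- \frac{1426535797893}{32542678}\right) 1710 = - \frac{1219688107198515}{16271339}$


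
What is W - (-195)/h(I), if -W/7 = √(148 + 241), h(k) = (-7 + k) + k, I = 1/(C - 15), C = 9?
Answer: -585/22 - 7*√389 ≈ -164.65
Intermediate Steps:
I = -⅙ (I = 1/(9 - 15) = 1/(-6) = -⅙ ≈ -0.16667)
h(k) = -7 + 2*k
W = -7*√389 (W = -7*√(148 + 241) = -7*√389 ≈ -138.06)
W - (-195)/h(I) = -7*√389 - (-195)/(-7 + 2*(-⅙)) = -7*√389 - (-195)/(-7 - ⅓) = -7*√389 - (-195)/(-22/3) = -7*√389 - (-195)*(-3)/22 = -7*√389 - 1*585/22 = -7*√389 - 585/22 = -585/22 - 7*√389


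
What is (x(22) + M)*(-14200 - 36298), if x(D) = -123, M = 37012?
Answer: -1862820722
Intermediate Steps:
(x(22) + M)*(-14200 - 36298) = (-123 + 37012)*(-14200 - 36298) = 36889*(-50498) = -1862820722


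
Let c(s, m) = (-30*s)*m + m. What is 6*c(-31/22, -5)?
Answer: -14280/11 ≈ -1298.2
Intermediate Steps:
c(s, m) = m - 30*m*s (c(s, m) = -30*m*s + m = m - 30*m*s)
6*c(-31/22, -5) = 6*(-5*(1 - (-930)/22)) = 6*(-5*(1 - 30*(-31/22))) = 6*(-5*(1 + 465/11)) = 6*(-5*476/11) = 6*(-2380/11) = -14280/11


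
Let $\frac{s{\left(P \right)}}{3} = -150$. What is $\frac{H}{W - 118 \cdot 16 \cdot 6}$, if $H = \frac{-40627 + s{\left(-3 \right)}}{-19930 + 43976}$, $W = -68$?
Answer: $\frac{41077}{274028216} \approx 0.0001499$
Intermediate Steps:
$s{\left(P \right)} = -450$ ($s{\left(P \right)} = 3 \left(-150\right) = -450$)
$H = - \frac{41077}{24046}$ ($H = \frac{-40627 - 450}{-19930 + 43976} = - \frac{41077}{24046} \approx -1.7083$)
$\frac{H}{W - 118 \cdot 16 \cdot 6} = - \frac{41077}{24046 \left(-68 - 118 \cdot 16 \cdot 6\right)} = - \frac{41077}{24046 \left(-68 - 11328\right)} = - \frac{41077}{24046 \left(-11396\right)} = \left(- \frac{41077}{24046}\right) \left(- \frac{1}{11396}\right) = \frac{41077}{274028216}$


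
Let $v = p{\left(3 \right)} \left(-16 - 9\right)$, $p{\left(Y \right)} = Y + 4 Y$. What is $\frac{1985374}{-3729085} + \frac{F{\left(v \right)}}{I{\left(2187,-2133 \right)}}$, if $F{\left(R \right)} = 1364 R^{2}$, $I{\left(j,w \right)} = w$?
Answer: $- \frac{79476594596138}{883793145} \approx -89927.0$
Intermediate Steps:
$p{\left(Y \right)} = 5 Y$
$v = -375$ ($v = 5 \cdot 3 \left(-16 - 9\right) = 15 \left(-25\right) = -375$)
$\frac{1985374}{-3729085} + \frac{F{\left(v \right)}}{I{\left(2187,-2133 \right)}} = \frac{1985374}{-3729085} + \frac{1364 \left(-375\right)^{2}}{-2133} = 1985374 \left(- \frac{1}{3729085}\right) + 1364 \cdot 140625 \left(- \frac{1}{2133}\right) = - \frac{1985374}{3729085} + 191812500 \left(- \frac{1}{2133}\right) = - \frac{1985374}{3729085} - \frac{21312500}{237} = - \frac{79476594596138}{883793145}$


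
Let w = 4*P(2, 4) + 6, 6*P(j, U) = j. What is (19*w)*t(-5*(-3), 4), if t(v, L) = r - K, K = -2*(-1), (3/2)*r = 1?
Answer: -1672/9 ≈ -185.78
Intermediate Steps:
P(j, U) = j/6
r = ⅔ (r = (⅔)*1 = ⅔ ≈ 0.66667)
K = 2
w = 22/3 (w = 4*((⅙)*2) + 6 = 4*(⅓) + 6 = 4/3 + 6 = 22/3 ≈ 7.3333)
t(v, L) = -4/3 (t(v, L) = ⅔ - 1*2 = ⅔ - 2 = -4/3)
(19*w)*t(-5*(-3), 4) = (19*(22/3))*(-4/3) = (418/3)*(-4/3) = -1672/9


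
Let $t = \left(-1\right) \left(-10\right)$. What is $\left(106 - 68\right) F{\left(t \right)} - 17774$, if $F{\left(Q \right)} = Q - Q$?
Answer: $-17774$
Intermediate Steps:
$t = 10$
$F{\left(Q \right)} = 0$
$\left(106 - 68\right) F{\left(t \right)} - 17774 = \left(106 - 68\right) 0 - 17774 = 38 \cdot 0 - 17774 = 0 - 17774 = -17774$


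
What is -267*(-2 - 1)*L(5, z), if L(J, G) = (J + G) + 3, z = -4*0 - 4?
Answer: 3204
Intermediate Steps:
z = -4 (z = 0 - 4 = -4)
L(J, G) = 3 + G + J (L(J, G) = (G + J) + 3 = 3 + G + J)
-267*(-2 - 1)*L(5, z) = -267*(-2 - 1)*(3 - 4 + 5) = -(-801)*4 = -267*(-12) = 3204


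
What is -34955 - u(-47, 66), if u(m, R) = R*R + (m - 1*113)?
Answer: -39151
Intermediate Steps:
u(m, R) = -113 + m + R**2 (u(m, R) = R**2 + (m - 113) = R**2 + (-113 + m) = -113 + m + R**2)
-34955 - u(-47, 66) = -34955 - (-113 - 47 + 66**2) = -34955 - (-113 - 47 + 4356) = -34955 - 1*4196 = -34955 - 4196 = -39151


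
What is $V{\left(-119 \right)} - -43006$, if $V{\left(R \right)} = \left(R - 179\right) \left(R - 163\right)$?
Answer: $127042$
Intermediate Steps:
$V{\left(R \right)} = \left(-179 + R\right) \left(-163 + R\right)$
$V{\left(-119 \right)} - -43006 = \left(29177 + \left(-119\right)^{2} - -40698\right) - -43006 = \left(29177 + 14161 + 40698\right) + 43006 = 84036 + 43006 = 127042$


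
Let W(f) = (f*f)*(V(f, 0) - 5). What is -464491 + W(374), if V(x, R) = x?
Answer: 51149753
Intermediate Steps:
W(f) = f²*(-5 + f) (W(f) = (f*f)*(f - 5) = f²*(-5 + f))
-464491 + W(374) = -464491 + 374²*(-5 + 374) = -464491 + 139876*369 = -464491 + 51614244 = 51149753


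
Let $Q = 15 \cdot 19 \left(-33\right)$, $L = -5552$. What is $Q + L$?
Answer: $-14957$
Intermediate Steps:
$Q = -9405$ ($Q = 285 \left(-33\right) = -9405$)
$Q + L = -9405 - 5552 = -14957$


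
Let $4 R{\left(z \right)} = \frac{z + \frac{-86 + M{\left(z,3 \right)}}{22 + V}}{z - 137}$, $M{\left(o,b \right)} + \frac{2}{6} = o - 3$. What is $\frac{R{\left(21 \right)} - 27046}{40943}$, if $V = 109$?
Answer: $- \frac{308243765}{466627371} \approx -0.66058$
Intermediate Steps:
$M{\left(o,b \right)} = - \frac{10}{3} + o$ ($M{\left(o,b \right)} = - \frac{1}{3} + \left(o - 3\right) = - \frac{1}{3} + \left(-3 + o\right) = - \frac{10}{3} + o$)
$R{\left(z \right)} = \frac{- \frac{268}{393} + \frac{132 z}{131}}{4 \left(-137 + z\right)}$ ($R{\left(z \right)} = \frac{\left(z + \frac{-86 + \left(- \frac{10}{3} + z\right)}{22 + 109}\right) \frac{1}{z - 137}}{4} = \frac{\left(z + \frac{- \frac{268}{3} + z}{131}\right) \frac{1}{-137 + z}}{4} = \frac{\left(z + \left(- \frac{268}{3} + z\right) \frac{1}{131}\right) \frac{1}{-137 + z}}{4} = \frac{\left(z + \left(- \frac{268}{393} + \frac{z}{131}\right)\right) \frac{1}{-137 + z}}{4} = \frac{\left(- \frac{268}{393} + \frac{132 z}{131}\right) \frac{1}{-137 + z}}{4} = \frac{\frac{1}{-137 + z} \left(- \frac{268}{393} + \frac{132 z}{131}\right)}{4} = \frac{- \frac{268}{393} + \frac{132 z}{131}}{4 \left(-137 + z\right)}$)
$\frac{R{\left(21 \right)} - 27046}{40943} = \frac{\frac{-67 + 99 \cdot 21}{393 \left(-137 + 21\right)} - 27046}{40943} = \left(\frac{-67 + 2079}{393 \left(-116\right)} - 27046\right) \frac{1}{40943} = \left(\frac{1}{393} \left(- \frac{1}{116}\right) 2012 - 27046\right) \frac{1}{40943} = \left(- \frac{503}{11397} - 27046\right) \frac{1}{40943} = \left(- \frac{308243765}{11397}\right) \frac{1}{40943} = - \frac{308243765}{466627371}$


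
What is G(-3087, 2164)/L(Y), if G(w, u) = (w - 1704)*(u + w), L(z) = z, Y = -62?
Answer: -4422093/62 ≈ -71324.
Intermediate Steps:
G(w, u) = (-1704 + w)*(u + w)
G(-3087, 2164)/L(Y) = ((-3087)**2 - 1704*2164 - 1704*(-3087) + 2164*(-3087))/(-62) = (9529569 - 3687456 + 5260248 - 6680268)*(-1/62) = 4422093*(-1/62) = -4422093/62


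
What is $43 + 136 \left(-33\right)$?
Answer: $-4445$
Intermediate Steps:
$43 + 136 \left(-33\right) = 43 - 4488 = -4445$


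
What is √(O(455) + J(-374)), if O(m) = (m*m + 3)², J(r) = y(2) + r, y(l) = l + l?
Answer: 3*√4762288046 ≈ 2.0703e+5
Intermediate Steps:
y(l) = 2*l
J(r) = 4 + r (J(r) = 2*2 + r = 4 + r)
O(m) = (3 + m²)² (O(m) = (m² + 3)² = (3 + m²)²)
√(O(455) + J(-374)) = √((3 + 455²)² + (4 - 374)) = √((3 + 207025)² - 370) = √(207028² - 370) = √(42860592784 - 370) = √42860592414 = 3*√4762288046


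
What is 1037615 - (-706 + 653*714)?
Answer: 572079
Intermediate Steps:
1037615 - (-706 + 653*714) = 1037615 - (-706 + 466242) = 1037615 - 1*465536 = 1037615 - 465536 = 572079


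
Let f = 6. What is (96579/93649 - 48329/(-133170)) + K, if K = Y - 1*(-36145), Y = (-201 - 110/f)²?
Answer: 3152236381824443/37413711990 ≈ 84254.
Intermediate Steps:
Y = 432964/9 (Y = (-201 - 110/6)² = (-201 - 110*⅙)² = (-201 - 55/3)² = (-658/3)² = 432964/9 ≈ 48107.)
K = 758269/9 (K = 432964/9 - 1*(-36145) = 432964/9 + 36145 = 758269/9 ≈ 84252.)
(96579/93649 - 48329/(-133170)) + K = (96579/93649 - 48329/(-133170)) + 758269/9 = (96579*(1/93649) - 48329*(-1/133170)) + 758269/9 = (96579/93649 + 48329/133170) + 758269/9 = 17387387951/12471237330 + 758269/9 = 3152236381824443/37413711990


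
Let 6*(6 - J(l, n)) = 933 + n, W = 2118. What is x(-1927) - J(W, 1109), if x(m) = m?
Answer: -4778/3 ≈ -1592.7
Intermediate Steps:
J(l, n) = -299/2 - n/6 (J(l, n) = 6 - (933 + n)/6 = 6 + (-311/2 - n/6) = -299/2 - n/6)
x(-1927) - J(W, 1109) = -1927 - (-299/2 - ⅙*1109) = -1927 - (-299/2 - 1109/6) = -1927 - 1*(-1003/3) = -1927 + 1003/3 = -4778/3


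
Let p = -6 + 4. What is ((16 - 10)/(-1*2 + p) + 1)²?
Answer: ¼ ≈ 0.25000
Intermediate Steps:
p = -2
((16 - 10)/(-1*2 + p) + 1)² = ((16 - 10)/(-1*2 - 2) + 1)² = (6/(-2 - 2) + 1)² = (6/(-4) + 1)² = (6*(-¼) + 1)² = (-3/2 + 1)² = (-½)² = ¼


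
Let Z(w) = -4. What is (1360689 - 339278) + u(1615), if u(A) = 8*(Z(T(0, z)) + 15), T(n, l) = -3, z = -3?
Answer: 1021499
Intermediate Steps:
u(A) = 88 (u(A) = 8*(-4 + 15) = 8*11 = 88)
(1360689 - 339278) + u(1615) = (1360689 - 339278) + 88 = 1021411 + 88 = 1021499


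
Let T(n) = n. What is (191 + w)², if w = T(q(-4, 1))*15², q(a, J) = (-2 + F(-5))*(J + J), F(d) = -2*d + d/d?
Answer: 17986081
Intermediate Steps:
F(d) = 1 - 2*d (F(d) = -2*d + 1 = 1 - 2*d)
q(a, J) = 18*J (q(a, J) = (-2 + (1 - 2*(-5)))*(J + J) = (-2 + (1 + 10))*(2*J) = (-2 + 11)*(2*J) = 9*(2*J) = 18*J)
w = 4050 (w = (18*1)*15² = 18*225 = 4050)
(191 + w)² = (191 + 4050)² = 4241² = 17986081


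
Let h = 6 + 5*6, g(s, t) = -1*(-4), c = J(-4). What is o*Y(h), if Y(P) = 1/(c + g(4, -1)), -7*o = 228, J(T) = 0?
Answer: -57/7 ≈ -8.1429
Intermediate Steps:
c = 0
o = -228/7 (o = -1/7*228 = -228/7 ≈ -32.571)
g(s, t) = 4
h = 36 (h = 6 + 30 = 36)
Y(P) = 1/4 (Y(P) = 1/(0 + 4) = 1/4)
o*Y(h) = -228/7*1/4 = -57/7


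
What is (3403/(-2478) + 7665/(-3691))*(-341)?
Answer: 10760030963/9146298 ≈ 1176.4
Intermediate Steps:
(3403/(-2478) + 7665/(-3691))*(-341) = (3403*(-1/2478) + 7665*(-1/3691))*(-341) = (-3403/2478 - 7665/3691)*(-341) = -31554343/9146298*(-341) = 10760030963/9146298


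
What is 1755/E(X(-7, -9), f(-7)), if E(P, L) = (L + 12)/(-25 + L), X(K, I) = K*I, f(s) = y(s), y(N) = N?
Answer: -11232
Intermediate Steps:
f(s) = s
X(K, I) = I*K
E(P, L) = (12 + L)/(-25 + L)
1755/E(X(-7, -9), f(-7)) = 1755/(((12 - 7)/(-25 - 7))) = 1755/((5/(-32))) = 1755/((-1/32*5)) = 1755/(-5/32) = 1755*(-32/5) = -11232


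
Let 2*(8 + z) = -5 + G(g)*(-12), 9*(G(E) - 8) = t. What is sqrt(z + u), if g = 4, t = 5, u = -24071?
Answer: I*sqrt(868782)/6 ≈ 155.35*I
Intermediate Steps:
G(E) = 77/9 (G(E) = 8 + (1/9)*5 = 8 + 5/9 = 77/9)
z = -371/6 (z = -8 + (-5 + (77/9)*(-12))/2 = -8 + (-5 - 308/3)/2 = -8 + (1/2)*(-323/3) = -8 - 323/6 = -371/6 ≈ -61.833)
sqrt(z + u) = sqrt(-371/6 - 24071) = sqrt(-144797/6) = I*sqrt(868782)/6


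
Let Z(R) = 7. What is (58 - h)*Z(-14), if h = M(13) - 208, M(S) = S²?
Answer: 679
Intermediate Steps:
h = -39 (h = 13² - 208 = 169 - 208 = -39)
(58 - h)*Z(-14) = (58 - 1*(-39))*7 = (58 + 39)*7 = 97*7 = 679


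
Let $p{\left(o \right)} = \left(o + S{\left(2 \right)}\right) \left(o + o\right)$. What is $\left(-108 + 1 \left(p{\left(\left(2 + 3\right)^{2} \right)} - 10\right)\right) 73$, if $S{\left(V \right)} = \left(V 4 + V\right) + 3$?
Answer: $130086$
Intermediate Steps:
$S{\left(V \right)} = 3 + 5 V$ ($S{\left(V \right)} = \left(4 V + V\right) + 3 = 5 V + 3 = 3 + 5 V$)
$p{\left(o \right)} = 2 o \left(13 + o\right)$ ($p{\left(o \right)} = \left(o + \left(3 + 5 \cdot 2\right)\right) \left(o + o\right) = \left(o + \left(3 + 10\right)\right) 2 o = \left(o + 13\right) 2 o = \left(13 + o\right) 2 o = 2 o \left(13 + o\right)$)
$\left(-108 + 1 \left(p{\left(\left(2 + 3\right)^{2} \right)} - 10\right)\right) 73 = \left(-108 + 1 \left(2 \left(2 + 3\right)^{2} \left(13 + \left(2 + 3\right)^{2}\right) - 10\right)\right) 73 = \left(-108 + 1 \left(2 \cdot 5^{2} \left(13 + 5^{2}\right) - 10\right)\right) 73 = \left(-108 + 1 \left(2 \cdot 25 \left(13 + 25\right) - 10\right)\right) 73 = \left(-108 + 1 \left(2 \cdot 25 \cdot 38 - 10\right)\right) 73 = \left(-108 + 1 \left(1900 - 10\right)\right) 73 = \left(-108 + 1 \cdot 1890\right) 73 = \left(-108 + 1890\right) 73 = 1782 \cdot 73 = 130086$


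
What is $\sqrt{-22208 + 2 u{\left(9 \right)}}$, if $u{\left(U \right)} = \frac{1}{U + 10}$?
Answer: $\frac{5 i \sqrt{320682}}{19} \approx 149.02 i$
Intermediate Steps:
$u{\left(U \right)} = \frac{1}{10 + U}$
$\sqrt{-22208 + 2 u{\left(9 \right)}} = \sqrt{-22208 + \frac{2}{10 + 9}} = \sqrt{-22208 + \frac{2}{19}} = \sqrt{- \frac{421950}{19}} = \frac{5 i \sqrt{320682}}{19}$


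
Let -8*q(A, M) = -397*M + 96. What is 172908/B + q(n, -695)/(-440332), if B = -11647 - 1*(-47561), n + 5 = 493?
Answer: 309504031351/63256333792 ≈ 4.8929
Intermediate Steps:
n = 488 (n = -5 + 493 = 488)
q(A, M) = -12 + 397*M/8 (q(A, M) = -(-397*M + 96)/8 = -(96 - 397*M)/8 = -12 + 397*M/8)
B = 35914 (B = -11647 + 47561 = 35914)
172908/B + q(n, -695)/(-440332) = 172908/35914 + (-12 + (397/8)*(-695))/(-440332) = 172908*(1/35914) + (-12 - 275915/8)*(-1/440332) = 86454/17957 - 276011/8*(-1/440332) = 86454/17957 + 276011/3522656 = 309504031351/63256333792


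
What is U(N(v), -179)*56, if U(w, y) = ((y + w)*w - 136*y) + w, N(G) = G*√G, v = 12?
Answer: 1460032 - 239232*√3 ≈ 1.0457e+6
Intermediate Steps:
N(G) = G^(3/2)
U(w, y) = w - 136*y + w*(w + y) (U(w, y) = ((w + y)*w - 136*y) + w = (w*(w + y) - 136*y) + w = (-136*y + w*(w + y)) + w = w - 136*y + w*(w + y))
U(N(v), -179)*56 = (12^(3/2) + (12^(3/2))² - 136*(-179) + 12^(3/2)*(-179))*56 = (24*√3 + (24*√3)² + 24344 + (24*√3)*(-179))*56 = (24*√3 + 1728 + 24344 - 4296*√3)*56 = (26072 - 4272*√3)*56 = 1460032 - 239232*√3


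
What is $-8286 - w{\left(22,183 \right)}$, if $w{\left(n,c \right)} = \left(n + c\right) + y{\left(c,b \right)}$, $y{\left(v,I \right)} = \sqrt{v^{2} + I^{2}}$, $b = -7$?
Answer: $-8491 - \sqrt{33538} \approx -8674.1$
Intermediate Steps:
$y{\left(v,I \right)} = \sqrt{I^{2} + v^{2}}$
$w{\left(n,c \right)} = c + n + \sqrt{49 + c^{2}}$ ($w{\left(n,c \right)} = \left(n + c\right) + \sqrt{\left(-7\right)^{2} + c^{2}} = \left(c + n\right) + \sqrt{49 + c^{2}} = c + n + \sqrt{49 + c^{2}}$)
$-8286 - w{\left(22,183 \right)} = -8286 - \left(183 + 22 + \sqrt{49 + 183^{2}}\right) = -8286 - \left(183 + 22 + \sqrt{49 + 33489}\right) = -8286 - \left(183 + 22 + \sqrt{33538}\right) = -8286 - \left(205 + \sqrt{33538}\right) = -8491 - \sqrt{33538}$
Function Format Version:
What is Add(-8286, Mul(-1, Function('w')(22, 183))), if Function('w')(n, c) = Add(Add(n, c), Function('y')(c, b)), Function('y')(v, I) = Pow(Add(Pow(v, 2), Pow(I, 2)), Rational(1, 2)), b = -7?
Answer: Add(-8491, Mul(-1, Pow(33538, Rational(1, 2)))) ≈ -8674.1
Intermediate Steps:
Function('y')(v, I) = Pow(Add(Pow(I, 2), Pow(v, 2)), Rational(1, 2))
Function('w')(n, c) = Add(c, n, Pow(Add(49, Pow(c, 2)), Rational(1, 2))) (Function('w')(n, c) = Add(Add(n, c), Pow(Add(Pow(-7, 2), Pow(c, 2)), Rational(1, 2))) = Add(Add(c, n), Pow(Add(49, Pow(c, 2)), Rational(1, 2))) = Add(c, n, Pow(Add(49, Pow(c, 2)), Rational(1, 2))))
Add(-8286, Mul(-1, Function('w')(22, 183))) = Add(-8286, Mul(-1, Add(183, 22, Pow(Add(49, Pow(183, 2)), Rational(1, 2))))) = Add(-8286, Mul(-1, Add(183, 22, Pow(Add(49, 33489), Rational(1, 2))))) = Add(-8286, Mul(-1, Add(183, 22, Pow(33538, Rational(1, 2))))) = Add(-8286, Mul(-1, Add(205, Pow(33538, Rational(1, 2))))) = Add(-8286, Add(-205, Mul(-1, Pow(33538, Rational(1, 2))))) = Add(-8491, Mul(-1, Pow(33538, Rational(1, 2))))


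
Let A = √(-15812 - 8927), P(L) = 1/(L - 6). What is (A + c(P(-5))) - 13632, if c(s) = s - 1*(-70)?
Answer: -149183/11 + I*√24739 ≈ -13562.0 + 157.29*I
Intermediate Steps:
P(L) = 1/(-6 + L)
c(s) = 70 + s (c(s) = s + 70 = 70 + s)
A = I*√24739 (A = √(-24739) = I*√24739 ≈ 157.29*I)
(A + c(P(-5))) - 13632 = (I*√24739 + (70 + 1/(-6 - 5))) - 13632 = (I*√24739 + (70 + 1/(-11))) - 13632 = (I*√24739 + (70 - 1/11)) - 13632 = (I*√24739 + 769/11) - 13632 = (769/11 + I*√24739) - 13632 = -149183/11 + I*√24739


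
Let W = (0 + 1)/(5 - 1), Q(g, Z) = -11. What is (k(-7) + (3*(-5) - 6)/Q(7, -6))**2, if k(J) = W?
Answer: 9025/1936 ≈ 4.6617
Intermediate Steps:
W = 1/4 ≈ 0.25000
k(J) = 1/4
(k(-7) + (3*(-5) - 6)/Q(7, -6))**2 = (1/4 + (3*(-5) - 6)/(-11))**2 = (1/4 + (-15 - 6)*(-1/11))**2 = (1/4 - 21*(-1/11))**2 = (1/4 + 21/11)**2 = (95/44)**2 = 9025/1936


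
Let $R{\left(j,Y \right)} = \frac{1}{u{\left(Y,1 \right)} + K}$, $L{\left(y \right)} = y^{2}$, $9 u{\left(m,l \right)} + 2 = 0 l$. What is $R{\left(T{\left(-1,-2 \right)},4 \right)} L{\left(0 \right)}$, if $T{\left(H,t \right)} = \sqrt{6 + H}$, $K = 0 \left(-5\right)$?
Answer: $0$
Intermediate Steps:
$u{\left(m,l \right)} = - \frac{2}{9}$ ($u{\left(m,l \right)} = - \frac{2}{9} + \frac{0 l}{9} = - \frac{2}{9} + \frac{1}{9} \cdot 0 = - \frac{2}{9} + 0 = - \frac{2}{9}$)
$K = 0$
$R{\left(j,Y \right)} = - \frac{9}{2}$ ($R{\left(j,Y \right)} = \frac{1}{- \frac{2}{9} + 0} = \frac{1}{- \frac{2}{9}} = - \frac{9}{2}$)
$R{\left(T{\left(-1,-2 \right)},4 \right)} L{\left(0 \right)} = - \frac{9 \cdot 0^{2}}{2} = \left(- \frac{9}{2}\right) 0 = 0$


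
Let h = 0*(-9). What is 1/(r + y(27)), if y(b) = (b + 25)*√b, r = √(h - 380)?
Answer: 1/(2*(78*√3 + I*√95)) ≈ 0.0036818 - 0.00026562*I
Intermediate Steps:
h = 0
r = 2*I*√95 (r = √(0 - 380) = √(-380) = 2*I*√95 ≈ 19.494*I)
y(b) = √b*(25 + b) (y(b) = (25 + b)*√b = √b*(25 + b))
1/(r + y(27)) = 1/(2*I*√95 + √27*(25 + 27)) = 1/(2*I*√95 + (3*√3)*52) = 1/(2*I*√95 + 156*√3) = 1/(156*√3 + 2*I*√95)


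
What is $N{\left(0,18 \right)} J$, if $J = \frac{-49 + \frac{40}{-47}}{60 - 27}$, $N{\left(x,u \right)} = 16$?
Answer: $- \frac{1136}{47} \approx -24.17$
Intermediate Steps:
$J = - \frac{71}{47}$ ($J = \frac{-49 + 40 \left(- \frac{1}{47}\right)}{33} = \left(-49 - \frac{40}{47}\right) \frac{1}{33} = \left(- \frac{2343}{47}\right) \frac{1}{33} = - \frac{71}{47} \approx -1.5106$)
$N{\left(0,18 \right)} J = 16 \left(- \frac{71}{47}\right) = - \frac{1136}{47}$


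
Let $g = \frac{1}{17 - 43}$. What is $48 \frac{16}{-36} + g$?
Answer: $- \frac{1667}{78} \approx -21.372$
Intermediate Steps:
$g = - \frac{1}{26}$ ($g = \frac{1}{-26} = - \frac{1}{26} \approx -0.038462$)
$48 \frac{16}{-36} + g = 48 \frac{16}{-36} - \frac{1}{26} = 48 \cdot 16 \left(- \frac{1}{36}\right) - \frac{1}{26} = 48 \left(- \frac{4}{9}\right) - \frac{1}{26} = - \frac{64}{3} - \frac{1}{26} = - \frac{1667}{78}$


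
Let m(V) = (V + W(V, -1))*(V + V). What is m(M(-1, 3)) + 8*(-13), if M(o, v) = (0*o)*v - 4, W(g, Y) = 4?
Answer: -104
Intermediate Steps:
M(o, v) = -4 (M(o, v) = 0*v - 4 = 0 - 4 = -4)
m(V) = 2*V*(4 + V) (m(V) = (V + 4)*(V + V) = (4 + V)*(2*V) = 2*V*(4 + V))
m(M(-1, 3)) + 8*(-13) = 2*(-4)*(4 - 4) + 8*(-13) = 2*(-4)*0 - 104 = 0 - 104 = -104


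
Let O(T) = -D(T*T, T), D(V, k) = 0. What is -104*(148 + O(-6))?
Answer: -15392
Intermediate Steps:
O(T) = 0 (O(T) = -1*0 = 0)
-104*(148 + O(-6)) = -104*(148 + 0) = -104*148 = -15392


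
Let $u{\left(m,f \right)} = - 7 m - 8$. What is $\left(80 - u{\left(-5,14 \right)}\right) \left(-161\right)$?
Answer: $-8533$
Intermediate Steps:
$u{\left(m,f \right)} = -8 - 7 m$
$\left(80 - u{\left(-5,14 \right)}\right) \left(-161\right) = \left(80 - \left(-8 - -35\right)\right) \left(-161\right) = \left(80 - \left(-8 + 35\right)\right) \left(-161\right) = \left(80 - 27\right) \left(-161\right) = 53 \left(-161\right) = -8533$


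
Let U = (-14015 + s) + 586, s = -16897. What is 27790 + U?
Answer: -2536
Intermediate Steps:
U = -30326 (U = (-14015 - 16897) + 586 = -30912 + 586 = -30326)
27790 + U = 27790 - 30326 = -2536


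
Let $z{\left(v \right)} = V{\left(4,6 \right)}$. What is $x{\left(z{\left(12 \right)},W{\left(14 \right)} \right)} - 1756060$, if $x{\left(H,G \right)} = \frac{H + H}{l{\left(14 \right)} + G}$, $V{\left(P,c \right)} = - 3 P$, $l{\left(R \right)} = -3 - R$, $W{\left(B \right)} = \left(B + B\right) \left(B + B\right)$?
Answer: $- \frac{1346898044}{767} \approx -1.7561 \cdot 10^{6}$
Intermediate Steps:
$W{\left(B \right)} = 4 B^{2}$ ($W{\left(B \right)} = 2 B 2 B = 4 B^{2}$)
$z{\left(v \right)} = -12$ ($z{\left(v \right)} = \left(-3\right) 4 = -12$)
$x{\left(H,G \right)} = \frac{2 H}{-17 + G}$ ($x{\left(H,G \right)} = \frac{H + H}{\left(-3 - 14\right) + G} = \frac{2 H}{\left(-3 - 14\right) + G} = \frac{2 H}{-17 + G}$)
$x{\left(z{\left(12 \right)},W{\left(14 \right)} \right)} - 1756060 = 2 \left(-12\right) \frac{1}{-17 + 4 \cdot 14^{2}} - 1756060 = 2 \left(-12\right) \frac{1}{-17 + 4 \cdot 196} - 1756060 = 2 \left(-12\right) \frac{1}{-17 + 784} - 1756060 = 2 \left(-12\right) \frac{1}{767} - 1756060 = - \frac{24}{767} - 1756060 = - \frac{1346898044}{767}$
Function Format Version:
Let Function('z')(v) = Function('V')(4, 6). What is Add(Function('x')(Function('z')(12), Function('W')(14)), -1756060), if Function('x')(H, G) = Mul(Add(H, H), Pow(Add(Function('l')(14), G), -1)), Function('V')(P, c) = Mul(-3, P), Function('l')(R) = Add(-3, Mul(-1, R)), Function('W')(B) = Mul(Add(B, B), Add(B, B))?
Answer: Rational(-1346898044, 767) ≈ -1.7561e+6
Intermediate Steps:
Function('W')(B) = Mul(4, Pow(B, 2)) (Function('W')(B) = Mul(Mul(2, B), Mul(2, B)) = Mul(4, Pow(B, 2)))
Function('z')(v) = -12 (Function('z')(v) = Mul(-3, 4) = -12)
Function('x')(H, G) = Mul(2, H, Pow(Add(-17, G), -1)) (Function('x')(H, G) = Mul(Add(H, H), Pow(Add(Add(-3, Mul(-1, 14)), G), -1)) = Mul(Mul(2, H), Pow(Add(Add(-3, -14), G), -1)) = Mul(Mul(2, H), Pow(Add(-17, G), -1)) = Mul(2, H, Pow(Add(-17, G), -1)))
Add(Function('x')(Function('z')(12), Function('W')(14)), -1756060) = Add(Mul(2, -12, Pow(Add(-17, Mul(4, Pow(14, 2))), -1)), -1756060) = Add(Mul(2, -12, Pow(Add(-17, Mul(4, 196)), -1)), -1756060) = Add(Mul(2, -12, Pow(Add(-17, 784), -1)), -1756060) = Add(Mul(2, -12, Pow(767, -1)), -1756060) = Add(Mul(2, -12, Rational(1, 767)), -1756060) = Add(Rational(-24, 767), -1756060) = Rational(-1346898044, 767)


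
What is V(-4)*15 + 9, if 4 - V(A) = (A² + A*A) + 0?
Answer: -411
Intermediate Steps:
V(A) = 4 - 2*A² (V(A) = 4 - ((A² + A*A) + 0) = 4 - ((A² + A²) + 0) = 4 - (2*A² + 0) = 4 - 2*A²)
V(-4)*15 + 9 = (4 - 2*(-4)²)*15 + 9 = (4 - 2*16)*15 + 9 = (4 - 32)*15 + 9 = -28*15 + 9 = -420 + 9 = -411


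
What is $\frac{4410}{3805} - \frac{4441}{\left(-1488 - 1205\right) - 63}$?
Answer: $\frac{5810393}{2097316} \approx 2.7704$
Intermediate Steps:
$\frac{4410}{3805} - \frac{4441}{\left(-1488 - 1205\right) - 63} = 4410 \cdot \frac{1}{3805} - \frac{4441}{\left(-1488 - 1205\right) - 63} = \frac{882}{761} - \frac{4441}{-2693 - 63} = \frac{882}{761} - \frac{4441}{-2756} = \frac{882}{761} - - \frac{4441}{2756} = \frac{882}{761} + \frac{4441}{2756} = \frac{5810393}{2097316}$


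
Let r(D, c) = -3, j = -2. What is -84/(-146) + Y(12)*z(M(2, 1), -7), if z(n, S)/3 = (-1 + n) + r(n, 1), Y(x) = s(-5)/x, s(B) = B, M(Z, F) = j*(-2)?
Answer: 42/73 ≈ 0.57534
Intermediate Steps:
M(Z, F) = 4 (M(Z, F) = -2*(-2) = 4)
Y(x) = -5/x
z(n, S) = -12 + 3*n (z(n, S) = 3*((-1 + n) - 3) = 3*(-4 + n) = -12 + 3*n)
-84/(-146) + Y(12)*z(M(2, 1), -7) = -84/(-146) + (-5/12)*(-12 + 3*4) = -84*(-1/146) + (-5*1/12)*(-12 + 12) = 42/73 - 5/12*0 = 42/73 + 0 = 42/73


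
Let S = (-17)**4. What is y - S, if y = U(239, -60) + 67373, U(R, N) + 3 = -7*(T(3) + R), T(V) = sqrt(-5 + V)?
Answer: -17824 - 7*I*sqrt(2) ≈ -17824.0 - 9.8995*I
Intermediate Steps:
U(R, N) = -3 - 7*R - 7*I*sqrt(2) (U(R, N) = -3 - 7*(sqrt(-5 + 3) + R) = -3 - 7*(sqrt(-2) + R) = -3 - 7*(I*sqrt(2) + R) = -3 - 7*(R + I*sqrt(2)) = -3 + (-7*R - 7*I*sqrt(2)) = -3 - 7*R - 7*I*sqrt(2))
y = 65697 - 7*I*sqrt(2) (y = (-3 - 7*239 - 7*I*sqrt(2)) + 67373 = (-3 - 1673 - 7*I*sqrt(2)) + 67373 = (-1676 - 7*I*sqrt(2)) + 67373 = 65697 - 7*I*sqrt(2) ≈ 65697.0 - 9.8995*I)
S = 83521
y - S = (65697 - 7*I*sqrt(2)) - 1*83521 = (65697 - 7*I*sqrt(2)) - 83521 = -17824 - 7*I*sqrt(2)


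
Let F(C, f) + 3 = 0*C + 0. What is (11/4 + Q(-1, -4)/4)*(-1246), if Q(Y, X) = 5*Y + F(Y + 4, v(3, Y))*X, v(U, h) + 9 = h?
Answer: -5607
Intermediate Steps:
v(U, h) = -9 + h
F(C, f) = -3 (F(C, f) = -3 + (0*C + 0) = -3 + (0 + 0) = -3 + 0 = -3)
Q(Y, X) = -3*X + 5*Y (Q(Y, X) = 5*Y - 3*X = -3*X + 5*Y)
(11/4 + Q(-1, -4)/4)*(-1246) = (11/4 + (-3*(-4) + 5*(-1))/4)*(-1246) = (11*(1/4) + (12 - 5)*(1/4))*(-1246) = (11/4 + 7*(1/4))*(-1246) = (11/4 + 7/4)*(-1246) = (9/2)*(-1246) = -5607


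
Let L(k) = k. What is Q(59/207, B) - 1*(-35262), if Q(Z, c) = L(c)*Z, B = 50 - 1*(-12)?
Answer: 7302892/207 ≈ 35280.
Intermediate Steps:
B = 62 (B = 50 + 12 = 62)
Q(Z, c) = Z*c (Q(Z, c) = c*Z = Z*c)
Q(59/207, B) - 1*(-35262) = (59/207)*62 - 1*(-35262) = (59*(1/207))*62 + 35262 = (59/207)*62 + 35262 = 3658/207 + 35262 = 7302892/207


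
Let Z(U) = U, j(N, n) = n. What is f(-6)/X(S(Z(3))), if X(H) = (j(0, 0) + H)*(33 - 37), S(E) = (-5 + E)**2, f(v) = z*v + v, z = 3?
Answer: 3/2 ≈ 1.5000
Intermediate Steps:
f(v) = 4*v (f(v) = 3*v + v = 4*v)
X(H) = -4*H (X(H) = (0 + H)*(33 - 37) = H*(-4) = -4*H)
f(-6)/X(S(Z(3))) = (4*(-6))/((-4*(-5 + 3)**2)) = -24/((-4*(-2)**2)) = -24/((-4*4)) = -24/(-16) = -24*(-1/16) = 3/2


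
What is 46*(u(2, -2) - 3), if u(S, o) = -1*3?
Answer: -276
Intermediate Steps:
u(S, o) = -3
46*(u(2, -2) - 3) = 46*(-3 - 3) = 46*(-6) = -276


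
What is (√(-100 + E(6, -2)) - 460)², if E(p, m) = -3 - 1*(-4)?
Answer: 211501 - 2760*I*√11 ≈ 2.115e+5 - 9153.9*I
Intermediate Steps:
E(p, m) = 1 (E(p, m) = -3 + 4 = 1)
(√(-100 + E(6, -2)) - 460)² = (√(-100 + 1) - 460)² = (√(-99) - 460)² = (3*I*√11 - 460)² = (-460 + 3*I*√11)²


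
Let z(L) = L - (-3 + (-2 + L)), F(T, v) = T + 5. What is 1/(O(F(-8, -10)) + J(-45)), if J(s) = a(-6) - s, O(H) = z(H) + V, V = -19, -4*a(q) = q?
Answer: 2/65 ≈ 0.030769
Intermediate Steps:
a(q) = -q/4
F(T, v) = 5 + T
z(L) = 5 (z(L) = L - (-5 + L) = L + (5 - L) = 5)
O(H) = -14 (O(H) = 5 - 19 = -14)
J(s) = 3/2 - s (J(s) = -¼*(-6) - s = 3/2 - s)
1/(O(F(-8, -10)) + J(-45)) = 1/(-14 + (3/2 - 1*(-45))) = 1/(-14 + (3/2 + 45)) = 1/(-14 + 93/2) = 1/(65/2) = 2/65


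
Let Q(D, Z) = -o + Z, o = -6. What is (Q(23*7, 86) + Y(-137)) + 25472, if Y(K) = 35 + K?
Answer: 25462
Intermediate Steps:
Q(D, Z) = 6 + Z (Q(D, Z) = -1*(-6) + Z = 6 + Z)
(Q(23*7, 86) + Y(-137)) + 25472 = ((6 + 86) + (35 - 137)) + 25472 = (92 - 102) + 25472 = -10 + 25472 = 25462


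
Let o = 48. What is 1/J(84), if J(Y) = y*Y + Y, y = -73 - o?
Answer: -1/10080 ≈ -9.9206e-5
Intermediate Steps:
y = -121 (y = -73 - 1*48 = -73 - 48 = -121)
J(Y) = -120*Y (J(Y) = -121*Y + Y = -120*Y)
1/J(84) = 1/(-120*84) = 1/(-10080) = -1/10080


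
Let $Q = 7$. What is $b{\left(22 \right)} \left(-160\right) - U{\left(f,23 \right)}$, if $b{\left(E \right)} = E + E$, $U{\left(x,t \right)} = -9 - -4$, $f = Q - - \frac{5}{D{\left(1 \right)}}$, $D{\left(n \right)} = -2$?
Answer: $-7035$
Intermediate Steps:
$f = \frac{9}{2}$ ($f = 7 - - \frac{5}{-2} = 7 - \left(-5\right) \left(- \frac{1}{2}\right) = 7 - \frac{5}{2} = \frac{9}{2} \approx 4.5$)
$U{\left(x,t \right)} = -5$ ($U{\left(x,t \right)} = -9 + 4 = -5$)
$b{\left(E \right)} = 2 E$
$b{\left(22 \right)} \left(-160\right) - U{\left(f,23 \right)} = 2 \cdot 22 \left(-160\right) - -5 = 44 \left(-160\right) + 5 = -7040 + 5 = -7035$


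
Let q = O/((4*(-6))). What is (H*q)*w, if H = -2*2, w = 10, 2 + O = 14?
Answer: 20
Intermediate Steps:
O = 12 (O = -2 + 14 = 12)
H = -4
q = -½ (q = 12/((4*(-6))) = 12/(-24) = 12*(-1/24) = -½ ≈ -0.50000)
(H*q)*w = -4*(-½)*10 = 2*10 = 20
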